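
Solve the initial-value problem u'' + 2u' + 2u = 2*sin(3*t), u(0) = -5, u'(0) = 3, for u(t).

u = -14*sin(3*t)/85 - 12*cos(3*t)/85 - 413*cos(t)*exp(-t)/85 - 116*exp(-t)*sin(t)/85

Characteristic equation r² + 2r + 2 = 0 has discriminant (2)² - 4·(2) = -4 < 0, so r = -1 ± i.
Hence u_h = C1*cos(t)*exp(-t) + C2*exp(-t)*sin(t).
Try u_p = A*cos(3*t) + B*sin(3*t). Substituting and equating the coefficients of cos(3t) and sin(3t) gives A = -12/85, B = -14/85, so u_p = -14*sin(3*t)/85 - 12*cos(3*t)/85.
General solution: u = -14*sin(3*t)/85 - 12*cos(3*t)/85 + C1*cos(t)*exp(-t) + C2*exp(-t)*sin(t).
Apply the initial conditions: u(0) = -12/85 + C1 = -5 and u'(0) = -42/85 + C2 - C1 = 3. Solving gives C1 = -413/85, C2 = -116/85.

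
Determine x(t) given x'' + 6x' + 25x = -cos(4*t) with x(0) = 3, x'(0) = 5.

x = -8*sin(4*t)/219 - cos(4*t)/73 + 220*cos(4*t)*exp(-3*t)/73 + 3107*exp(-3*t)*sin(4*t)/876

Characteristic equation r² + 6r + 25 = 0 has discriminant (6)² - 4·(25) = -64 < 0, so r = -3 ± 4i.
Hence x_h = C1*cos(4*t)*exp(-3*t) + C2*exp(-3*t)*sin(4*t).
Try x_p = A*cos(4*t) + B*sin(4*t). Substituting and equating the coefficients of cos(4t) and sin(4t) gives A = -1/73, B = -8/219, so x_p = -8*sin(4*t)/219 - cos(4*t)/73.
General solution: x = -8*sin(4*t)/219 - cos(4*t)/73 + C1*cos(4*t)*exp(-3*t) + C2*exp(-3*t)*sin(4*t).
Apply the initial conditions: x(0) = -1/73 + C1 = 3 and x'(0) = -32/219 - 3*C1 + 4*C2 = 5. Solving gives C1 = 220/73, C2 = 3107/876.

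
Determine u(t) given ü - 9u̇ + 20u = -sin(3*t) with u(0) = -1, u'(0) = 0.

u = -122*exp(4*t)/25 - 27*cos(3*t)/850 - 11*sin(3*t)/850 + 133*exp(5*t)/34

Characteristic equation r² - 9r + 20 = 0 factors as (r - 5)(r - 4) = 0, so r = 5, 4.
Hence u_h = C1*exp(5*t) + C2*exp(4*t).
Try u_p = A*cos(3*t) + B*sin(3*t). Substituting and equating the coefficients of cos(3t) and sin(3t) gives A = -27/850, B = -11/850, so u_p = -27*cos(3*t)/850 - 11*sin(3*t)/850.
General solution: u = -27*cos(3*t)/850 - 11*sin(3*t)/850 + C1*exp(5*t) + C2*exp(4*t).
Apply the initial conditions: u(0) = -27/850 + C1 + C2 = -1 and u'(0) = -33/850 + 4*C2 + 5*C1 = 0. Solving gives C1 = 133/34, C2 = -122/25.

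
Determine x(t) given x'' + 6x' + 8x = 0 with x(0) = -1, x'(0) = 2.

x = -exp(-2*t)

Characteristic equation r² + 6r + 8 = 0 factors as (r + 4)(r + 2) = 0, so r = -4, -2.
Hence x_h = C1*exp(-4*t) + C2*exp(-2*t).
Apply the initial conditions: x(0) = C1 + C2 = -1 and x'(0) = -4*C1 - 2*C2 = 2. Solving gives C1 = 0, C2 = -1.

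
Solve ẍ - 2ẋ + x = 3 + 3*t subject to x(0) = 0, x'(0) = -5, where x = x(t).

x = 9 - 9*exp(t) + 3*t + t*exp(t)

Characteristic equation r² - 2r + 1 = 0 has discriminant (-2)² - 4·(1) = 0, so r = 1 is a repeated root.
Hence x_h = (C1 + C2*t)*exp(t).
For the particular solution try x_p = A0 + A1*t. Substituting and matching coefficients of each power of t gives A0 = 9, A1 = 3, so x_p = 9 + 3*t.
General solution: x = 9 + 3*t + C1*exp(t) + C2*t*exp(t).
Apply the initial conditions: x(0) = 9 + C1 = 0 and x'(0) = 3 + C1 + C2 = -5. Solving gives C1 = -9, C2 = 1.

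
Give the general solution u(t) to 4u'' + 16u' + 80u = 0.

u = C1*cos(4*t)*exp(-2*t) + C2*exp(-2*t)*sin(4*t)

Divide through by 4: u'' + 4u' + 20u = 0.
Characteristic equation r² + 4r + 20 = 0 has discriminant (4)² - 4·(20) = -64 < 0, so r = -2 ± 4i.
Hence u_h = C1*cos(4*t)*exp(-2*t) + C2*exp(-2*t)*sin(4*t).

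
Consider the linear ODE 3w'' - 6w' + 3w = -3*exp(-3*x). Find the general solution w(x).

w = -exp(-3*x)/16 + C1*exp(x) + C2*x*exp(x)

Divide through by 3: w'' - 2w' + w = -exp(-3*x).
Characteristic equation r² - 2r + 1 = 0 has discriminant (-2)² - 4·(1) = 0, so r = 1 is a repeated root.
Hence w_h = (C1 + C2*x)*exp(x).
Try w_p = A*exp(-3*x). Substituting into the equation and dividing by exp(-3*x) gives A = -1/16, so w_p = -exp(-3*x)/16.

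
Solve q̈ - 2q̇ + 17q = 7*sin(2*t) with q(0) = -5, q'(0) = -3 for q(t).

q = 28*cos(2*t)/185 + 91*sin(2*t)/185 - 953*cos(4*t)*exp(t)/185 + 54*exp(t)*sin(4*t)/185

Characteristic equation r² - 2r + 17 = 0 has discriminant (-2)² - 4·(17) = -64 < 0, so r = 1 ± 4i.
Hence q_h = C1*cos(4*t)*exp(t) + C2*exp(t)*sin(4*t).
Try q_p = A*cos(2*t) + B*sin(2*t). Substituting and equating the coefficients of cos(2t) and sin(2t) gives A = 28/185, B = 91/185, so q_p = 28*cos(2*t)/185 + 91*sin(2*t)/185.
General solution: q = 28*cos(2*t)/185 + 91*sin(2*t)/185 + C1*cos(4*t)*exp(t) + C2*exp(t)*sin(4*t).
Apply the initial conditions: q(0) = 28/185 + C1 = -5 and q'(0) = 182/185 + C1 + 4*C2 = -3. Solving gives C1 = -953/185, C2 = 54/185.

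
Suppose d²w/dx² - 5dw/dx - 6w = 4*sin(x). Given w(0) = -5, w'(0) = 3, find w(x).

Characteristic equation r² - 5r - 6 = 0 factors as (r - 6)(r + 1) = 0, so r = 6, -1.
Hence w_h = C1*exp(6*x) + C2*exp(-x).
Try w_p = A*cos(x) + B*sin(x). Substituting and equating the coefficients of cos(x) and sin(x) gives A = 10/37, B = -14/37, so w_p = -14*sin(x)/37 + 10*cos(x)/37.
General solution: w = -14*sin(x)/37 + 10*cos(x)/37 + C1*exp(6*x) + C2*exp(-x).
Apply the initial conditions: w(0) = 10/37 + C1 + C2 = -5 and w'(0) = -14/37 - C2 + 6*C1 = 3. Solving gives C1 = -10/37, C2 = -5.

w = -5*exp(-x) - 14*sin(x)/37 - 10*exp(6*x)/37 + 10*cos(x)/37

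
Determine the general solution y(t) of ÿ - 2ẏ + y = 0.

Characteristic equation r² - 2r + 1 = 0 has discriminant (-2)² - 4·(1) = 0, so r = 1 is a repeated root.
Hence y_h = (C1 + C2*t)*exp(t).

y = C1*exp(t) + C2*t*exp(t)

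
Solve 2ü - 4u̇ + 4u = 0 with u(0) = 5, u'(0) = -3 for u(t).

Divide through by 2: u'' - 2u' + 2u = 0.
Characteristic equation r² - 2r + 2 = 0 has discriminant (-2)² - 4·(2) = -4 < 0, so r = 1 ± i.
Hence u_h = C1*cos(t)*exp(t) + C2*exp(t)*sin(t).
Apply the initial conditions: u(0) = C1 = 5 and u'(0) = C1 + C2 = -3. Solving gives C1 = 5, C2 = -8.

u = -8*exp(t)*sin(t) + 5*cos(t)*exp(t)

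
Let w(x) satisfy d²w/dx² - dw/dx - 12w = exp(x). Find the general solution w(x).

w = -exp(x)/12 + C1*exp(4*x) + C2*exp(-3*x)

Characteristic equation r² - r - 12 = 0 factors as (r - 4)(r + 3) = 0, so r = 4, -3.
Hence w_h = C1*exp(4*x) + C2*exp(-3*x).
Try w_p = A*exp(x). Substituting into the equation and dividing by exp(x) gives A = -1/12, so w_p = -exp(x)/12.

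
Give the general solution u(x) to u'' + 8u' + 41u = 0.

u = C1*cos(5*x)*exp(-4*x) + C2*exp(-4*x)*sin(5*x)

Characteristic equation r² + 8r + 41 = 0 has discriminant (8)² - 4·(41) = -100 < 0, so r = -4 ± 5i.
Hence u_h = C1*cos(5*x)*exp(-4*x) + C2*exp(-4*x)*sin(5*x).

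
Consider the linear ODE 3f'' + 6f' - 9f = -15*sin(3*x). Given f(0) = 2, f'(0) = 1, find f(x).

f = sin(3*x)/3 + cos(3*x)/6 + 11*exp(x)/8 + 11*exp(-3*x)/24

Divide through by 3: f'' + 2f' - 3f = -5*sin(3*x).
Characteristic equation r² + 2r - 3 = 0 factors as (r + 3)(r - 1) = 0, so r = -3, 1.
Hence f_h = C1*exp(-3*x) + C2*exp(x).
Try f_p = A*cos(3*x) + B*sin(3*x). Substituting and equating the coefficients of cos(3x) and sin(3x) gives A = 1/6, B = 1/3, so f_p = sin(3*x)/3 + cos(3*x)/6.
General solution: f = sin(3*x)/3 + cos(3*x)/6 + C1*exp(-3*x) + C2*exp(x).
Apply the initial conditions: f(0) = 1/6 + C1 + C2 = 2 and f'(0) = 1 + C2 - 3*C1 = 1. Solving gives C1 = 11/24, C2 = 11/8.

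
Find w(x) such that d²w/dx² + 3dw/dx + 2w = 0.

w = C1*exp(-2*x) + C2*exp(-x)

Characteristic equation r² + 3r + 2 = 0 factors as (r + 2)(r + 1) = 0, so r = -2, -1.
Hence w_h = C1*exp(-2*x) + C2*exp(-x).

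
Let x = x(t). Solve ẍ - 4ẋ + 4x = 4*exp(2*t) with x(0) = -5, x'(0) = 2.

x = -5*exp(2*t) + 2*t**2*exp(2*t) + 12*t*exp(2*t)

Characteristic equation r² - 4r + 4 = 0 has discriminant (-4)² - 4·(4) = 0, so r = 2 is a repeated root.
Hence x_h = (C1 + C2*t)*exp(2*t).
Since exp(2*t) solves the homogeneous equation (r = 2 is a root of multiplicity 2), multiply the trial by t^2. Try x_p = A*t^2*exp(2*t). Substituting into the equation and dividing by exp(2*t) gives A = 2, so x_p = 2*t^2*exp(2*t).
General solution: x = C1*exp(2*t) + 2*t^2*exp(2*t) + C2*t*exp(2*t).
Apply the initial conditions: x(0) = C1 = -5 and x'(0) = C2 + 2*C1 = 2. Solving gives C1 = -5, C2 = 12.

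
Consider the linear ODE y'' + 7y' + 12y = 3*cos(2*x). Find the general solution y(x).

y = 6*cos(2*x)/65 + 21*sin(2*x)/130 + C1*exp(-4*x) + C2*exp(-3*x)

Characteristic equation r² + 7r + 12 = 0 factors as (r + 4)(r + 3) = 0, so r = -4, -3.
Hence y_h = C1*exp(-4*x) + C2*exp(-3*x).
Try y_p = A*cos(2*x) + B*sin(2*x). Substituting and equating the coefficients of cos(2x) and sin(2x) gives A = 6/65, B = 21/130, so y_p = 6*cos(2*x)/65 + 21*sin(2*x)/130.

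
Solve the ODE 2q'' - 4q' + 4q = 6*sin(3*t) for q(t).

q = -21*sin(3*t)/85 + 18*cos(3*t)/85 + C1*cos(t)*exp(t) + C2*exp(t)*sin(t)

Divide through by 2: q'' - 2q' + 2q = 3*sin(3*t).
Characteristic equation r² - 2r + 2 = 0 has discriminant (-2)² - 4·(2) = -4 < 0, so r = 1 ± i.
Hence q_h = C1*cos(t)*exp(t) + C2*exp(t)*sin(t).
Try q_p = A*cos(3*t) + B*sin(3*t). Substituting and equating the coefficients of cos(3t) and sin(3t) gives A = 18/85, B = -21/85, so q_p = -21*sin(3*t)/85 + 18*cos(3*t)/85.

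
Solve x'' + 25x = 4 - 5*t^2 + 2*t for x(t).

x = 22/125 - t**2/5 + 2*t/25 + C1*cos(5*t) + C2*sin(5*t)

Characteristic equation r² + 25 = 0 has discriminant (0)² - 4·(25) = -100 < 0, so r = ± 5i.
Hence x_h = C1*cos(5*t) + C2*sin(5*t).
For the particular solution try x_p = A0 + A1*t + A2*t^2. Substituting and matching coefficients of each power of t gives A0 = 22/125, A1 = 2/25, A2 = -1/5, so x_p = 22/125 - t^2/5 + 2*t/25.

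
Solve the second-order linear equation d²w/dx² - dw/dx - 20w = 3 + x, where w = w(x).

Characteristic equation r² - r - 20 = 0 factors as (r + 4)(r - 5) = 0, so r = -4, 5.
Hence w_h = C1*exp(-4*x) + C2*exp(5*x).
For the particular solution try w_p = A0 + A1*x. Substituting and matching coefficients of each power of x gives A0 = -59/400, A1 = -1/20, so w_p = -59/400 - x/20.

w = -59/400 - x/20 + C1*exp(-4*x) + C2*exp(5*x)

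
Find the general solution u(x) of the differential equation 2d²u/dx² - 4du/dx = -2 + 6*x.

u = C2 - 3*x**2/4 - x/4 + C1*exp(2*x)

Divide through by 2: u'' - 2u' = -1 + 3*x.
Characteristic equation r² - 2r = 0 factors as (r - 2)r = 0, so r = 2, 0.
Hence u_h = C1*exp(2*x) + C2.
Since 0 is a characteristic root (multiplicity 1), multiply the polynomial trial by x: try u_p = x*(A0 + A1*x). Substituting and matching coefficients of each power of x gives A0 = -1/4, A1 = -3/4, so u_p = -3*x^2/4 - x/4.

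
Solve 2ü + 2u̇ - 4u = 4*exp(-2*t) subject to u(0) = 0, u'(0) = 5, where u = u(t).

Divide through by 2: u'' + u' - 2u = 2*exp(-2*t).
Characteristic equation r² + r - 2 = 0 factors as (r + 2)(r - 1) = 0, so r = -2, 1.
Hence u_h = C1*exp(-2*t) + C2*exp(t).
Since exp(-2*t) solves the homogeneous equation (r = -2 is a root of multiplicity 1), multiply the trial by t. Try u_p = A*t*exp(-2*t). Substituting into the equation and dividing by exp(-2*t) gives A = -2/3, so u_p = -2*t*exp(-2*t)/3.
General solution: u = C1*exp(-2*t) + C2*exp(t) - 2*t*exp(-2*t)/3.
Apply the initial conditions: u(0) = C1 + C2 = 0 and u'(0) = -2/3 + C2 - 2*C1 = 5. Solving gives C1 = -17/9, C2 = 17/9.

u = -17*exp(-2*t)/9 + 17*exp(t)/9 - 2*t*exp(-2*t)/3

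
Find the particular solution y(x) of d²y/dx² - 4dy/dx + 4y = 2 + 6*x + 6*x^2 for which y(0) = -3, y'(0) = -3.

Characteristic equation r² - 4r + 4 = 0 has discriminant (-4)² - 4·(4) = 0, so r = 2 is a repeated root.
Hence y_h = (C1 + C2*x)*exp(2*x).
For the particular solution try y_p = A0 + A1*x + A2*x^2. Substituting and matching coefficients of each power of x gives A0 = 17/4, A1 = 9/2, A2 = 3/2, so y_p = 17/4 + 3*x^2/2 + 9*x/2.
General solution: y = 17/4 + 3*x^2/2 + 9*x/2 + C1*exp(2*x) + C2*x*exp(2*x).
Apply the initial conditions: y(0) = 17/4 + C1 = -3 and y'(0) = 9/2 + C2 + 2*C1 = -3. Solving gives C1 = -29/4, C2 = 7.

y = 17/4 - 29*exp(2*x)/4 + 3*x**2/2 + 9*x/2 + 7*x*exp(2*x)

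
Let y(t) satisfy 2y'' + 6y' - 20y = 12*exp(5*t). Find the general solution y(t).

y = exp(5*t)/5 + C1*exp(-5*t) + C2*exp(2*t)

Divide through by 2: y'' + 3y' - 10y = 6*exp(5*t).
Characteristic equation r² + 3r - 10 = 0 factors as (r + 5)(r - 2) = 0, so r = -5, 2.
Hence y_h = C1*exp(-5*t) + C2*exp(2*t).
Try y_p = A*exp(5*t). Substituting into the equation and dividing by exp(5*t) gives A = 1/5, so y_p = exp(5*t)/5.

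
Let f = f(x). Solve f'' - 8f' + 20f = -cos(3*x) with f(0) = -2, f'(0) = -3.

f = -11*cos(3*x)/697 + 24*sin(3*x)/697 - 1383*cos(2*x)*exp(4*x)/697 + 3369*exp(4*x)*sin(2*x)/1394

Characteristic equation r² - 8r + 20 = 0 has discriminant (-8)² - 4·(20) = -16 < 0, so r = 4 ± 2i.
Hence f_h = C1*cos(2*x)*exp(4*x) + C2*exp(4*x)*sin(2*x).
Try f_p = A*cos(3*x) + B*sin(3*x). Substituting and equating the coefficients of cos(3x) and sin(3x) gives A = -11/697, B = 24/697, so f_p = -11*cos(3*x)/697 + 24*sin(3*x)/697.
General solution: f = -11*cos(3*x)/697 + 24*sin(3*x)/697 + C1*cos(2*x)*exp(4*x) + C2*exp(4*x)*sin(2*x).
Apply the initial conditions: f(0) = -11/697 + C1 = -2 and f'(0) = 72/697 + 2*C2 + 4*C1 = -3. Solving gives C1 = -1383/697, C2 = 3369/1394.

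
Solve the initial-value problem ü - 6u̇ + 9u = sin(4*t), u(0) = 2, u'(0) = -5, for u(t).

u = -7*sin(4*t)/625 + 24*cos(4*t)/625 + 1226*exp(3*t)/625 - 271*t*exp(3*t)/25

Characteristic equation r² - 6r + 9 = 0 has discriminant (-6)² - 4·(9) = 0, so r = 3 is a repeated root.
Hence u_h = (C1 + C2*t)*exp(3*t).
Try u_p = A*cos(4*t) + B*sin(4*t). Substituting and equating the coefficients of cos(4t) and sin(4t) gives A = 24/625, B = -7/625, so u_p = -7*sin(4*t)/625 + 24*cos(4*t)/625.
General solution: u = -7*sin(4*t)/625 + 24*cos(4*t)/625 + C1*exp(3*t) + C2*t*exp(3*t).
Apply the initial conditions: u(0) = 24/625 + C1 = 2 and u'(0) = -28/625 + C2 + 3*C1 = -5. Solving gives C1 = 1226/625, C2 = -271/25.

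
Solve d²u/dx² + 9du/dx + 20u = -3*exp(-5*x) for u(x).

Characteristic equation r² + 9r + 20 = 0 factors as (r + 5)(r + 4) = 0, so r = -5, -4.
Hence u_h = C1*exp(-5*x) + C2*exp(-4*x).
Since exp(-5*x) solves the homogeneous equation (r = -5 is a root of multiplicity 1), multiply the trial by x. Try u_p = A*x*exp(-5*x). Substituting into the equation and dividing by exp(-5*x) gives A = 3, so u_p = 3*x*exp(-5*x).

u = C1*exp(-5*x) + C2*exp(-4*x) + 3*x*exp(-5*x)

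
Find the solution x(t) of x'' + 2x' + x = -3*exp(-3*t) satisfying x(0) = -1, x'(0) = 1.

Characteristic equation r² + 2r + 1 = 0 has discriminant (2)² - 4·(1) = 0, so r = -1 is a repeated root.
Hence x_h = (C1 + C2*t)*exp(-t).
Try x_p = A*exp(-3*t). Substituting into the equation and dividing by exp(-3*t) gives A = -3/4, so x_p = -3*exp(-3*t)/4.
General solution: x = -3*exp(-3*t)/4 + C1*exp(-t) + C2*t*exp(-t).
Apply the initial conditions: x(0) = -3/4 + C1 = -1 and x'(0) = 9/4 + C2 - C1 = 1. Solving gives C1 = -1/4, C2 = -3/2.

x = -3*exp(-3*t)/4 - exp(-t)/4 - 3*t*exp(-t)/2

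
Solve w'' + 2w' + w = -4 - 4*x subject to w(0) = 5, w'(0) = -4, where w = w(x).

w = 4 - 4*x + x*exp(-x) + exp(-x)

Characteristic equation r² + 2r + 1 = 0 has discriminant (2)² - 4·(1) = 0, so r = -1 is a repeated root.
Hence w_h = (C1 + C2*x)*exp(-x).
For the particular solution try w_p = A0 + A1*x. Substituting and matching coefficients of each power of x gives A0 = 4, A1 = -4, so w_p = 4 - 4*x.
General solution: w = 4 - 4*x + C1*exp(-x) + C2*x*exp(-x).
Apply the initial conditions: w(0) = 4 + C1 = 5 and w'(0) = -4 + C2 - C1 = -4. Solving gives C1 = 1, C2 = 1.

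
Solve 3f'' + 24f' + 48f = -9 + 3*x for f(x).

Divide through by 3: f'' + 8f' + 16f = -3 + x.
Characteristic equation r² + 8r + 16 = 0 has discriminant (8)² - 4·(16) = 0, so r = -4 is a repeated root.
Hence f_h = (C1 + C2*x)*exp(-4*x).
For the particular solution try f_p = A0 + A1*x. Substituting and matching coefficients of each power of x gives A0 = -7/32, A1 = 1/16, so f_p = -7/32 + x/16.

f = -7/32 + x/16 + C1*exp(-4*x) + C2*x*exp(-4*x)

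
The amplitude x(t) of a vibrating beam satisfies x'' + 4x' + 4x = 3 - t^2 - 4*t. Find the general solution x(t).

Characteristic equation r² + 4r + 4 = 0 has discriminant (4)² - 4·(4) = 0, so r = -2 is a repeated root.
Hence x_h = (C1 + C2*t)*exp(-2*t).
For the particular solution try x_p = A0 + A1*t + A2*t^2. Substituting and matching coefficients of each power of t gives A0 = 11/8, A1 = -1/2, A2 = -1/4, so x_p = 11/8 - t/2 - t^2/4.

x = 11/8 - t/2 - t**2/4 + C1*exp(-2*t) + C2*t*exp(-2*t)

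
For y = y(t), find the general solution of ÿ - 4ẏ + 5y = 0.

y = C1*cos(t)*exp(2*t) + C2*exp(2*t)*sin(t)

Characteristic equation r² - 4r + 5 = 0 has discriminant (-4)² - 4·(5) = -4 < 0, so r = 2 ± i.
Hence y_h = C1*cos(t)*exp(2*t) + C2*exp(2*t)*sin(t).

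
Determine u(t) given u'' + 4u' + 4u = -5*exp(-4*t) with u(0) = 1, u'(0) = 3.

u = -5*exp(-4*t)/4 + 9*exp(-2*t)/4 + 5*t*exp(-2*t)/2

Characteristic equation r² + 4r + 4 = 0 has discriminant (4)² - 4·(4) = 0, so r = -2 is a repeated root.
Hence u_h = (C1 + C2*t)*exp(-2*t).
Try u_p = A*exp(-4*t). Substituting into the equation and dividing by exp(-4*t) gives A = -5/4, so u_p = -5*exp(-4*t)/4.
General solution: u = -5*exp(-4*t)/4 + C1*exp(-2*t) + C2*t*exp(-2*t).
Apply the initial conditions: u(0) = -5/4 + C1 = 1 and u'(0) = 5 + C2 - 2*C1 = 3. Solving gives C1 = 9/4, C2 = 5/2.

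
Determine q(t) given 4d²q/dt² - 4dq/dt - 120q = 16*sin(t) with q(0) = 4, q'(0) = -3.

Divide through by 4: q'' - q' - 30q = 4*sin(t).
Characteristic equation r² - r - 30 = 0 factors as (r - 6)(r + 5) = 0, so r = 6, -5.
Hence q_h = C1*exp(6*t) + C2*exp(-5*t).
Try q_p = A*cos(t) + B*sin(t). Substituting and equating the coefficients of cos(t) and sin(t) gives A = 2/481, B = -62/481, so q_p = -62*sin(t)/481 + 2*cos(t)/481.
General solution: q = -62*sin(t)/481 + 2*cos(t)/481 + C1*exp(6*t) + C2*exp(-5*t).
Apply the initial conditions: q(0) = 2/481 + C1 + C2 = 4 and q'(0) = -62/481 - 5*C2 + 6*C1 = -3. Solving gives C1 = 633/407, C2 = 349/143.

q = -62*sin(t)/481 + 2*cos(t)/481 + 349*exp(-5*t)/143 + 633*exp(6*t)/407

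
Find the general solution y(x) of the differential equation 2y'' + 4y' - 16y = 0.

y = C1*exp(-4*x) + C2*exp(2*x)

Divide through by 2: y'' + 2y' - 8y = 0.
Characteristic equation r² + 2r - 8 = 0 factors as (r + 4)(r - 2) = 0, so r = -4, 2.
Hence y_h = C1*exp(-4*x) + C2*exp(2*x).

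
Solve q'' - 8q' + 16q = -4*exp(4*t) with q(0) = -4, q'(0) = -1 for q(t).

q = -4*exp(4*t) - 2*t**2*exp(4*t) + 15*t*exp(4*t)

Characteristic equation r² - 8r + 16 = 0 has discriminant (-8)² - 4·(16) = 0, so r = 4 is a repeated root.
Hence q_h = (C1 + C2*t)*exp(4*t).
Since exp(4*t) solves the homogeneous equation (r = 4 is a root of multiplicity 2), multiply the trial by t^2. Try q_p = A*t^2*exp(4*t). Substituting into the equation and dividing by exp(4*t) gives A = -2, so q_p = -2*t^2*exp(4*t).
General solution: q = C1*exp(4*t) - 2*t^2*exp(4*t) + C2*t*exp(4*t).
Apply the initial conditions: q(0) = C1 = -4 and q'(0) = C2 + 4*C1 = -1. Solving gives C1 = -4, C2 = 15.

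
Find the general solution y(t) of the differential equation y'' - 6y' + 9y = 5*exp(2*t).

Characteristic equation r² - 6r + 9 = 0 has discriminant (-6)² - 4·(9) = 0, so r = 3 is a repeated root.
Hence y_h = (C1 + C2*t)*exp(3*t).
Try y_p = A*exp(2*t). Substituting into the equation and dividing by exp(2*t) gives A = 5, so y_p = 5*exp(2*t).

y = 5*exp(2*t) + C1*exp(3*t) + C2*t*exp(3*t)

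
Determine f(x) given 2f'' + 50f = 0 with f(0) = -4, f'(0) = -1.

Divide through by 2: f'' + 25f = 0.
Characteristic equation r² + 25 = 0 has discriminant (0)² - 4·(25) = -100 < 0, so r = ± 5i.
Hence f_h = C1*cos(5*x) + C2*sin(5*x).
Apply the initial conditions: f(0) = C1 = -4 and f'(0) = 5*C2 = -1. Solving gives C1 = -4, C2 = -1/5.

f = -4*cos(5*x) - sin(5*x)/5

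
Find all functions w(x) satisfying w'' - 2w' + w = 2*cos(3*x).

w = -4*cos(3*x)/25 - 3*sin(3*x)/25 + C1*exp(x) + C2*x*exp(x)

Characteristic equation r² - 2r + 1 = 0 has discriminant (-2)² - 4·(1) = 0, so r = 1 is a repeated root.
Hence w_h = (C1 + C2*x)*exp(x).
Try w_p = A*cos(3*x) + B*sin(3*x). Substituting and equating the coefficients of cos(3x) and sin(3x) gives A = -4/25, B = -3/25, so w_p = -4*cos(3*x)/25 - 3*sin(3*x)/25.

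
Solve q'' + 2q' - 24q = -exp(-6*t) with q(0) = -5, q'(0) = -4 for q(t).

Characteristic equation r² + 2r - 24 = 0 factors as (r - 4)(r + 6) = 0, so r = 4, -6.
Hence q_h = C1*exp(4*t) + C2*exp(-6*t).
Since exp(-6*t) solves the homogeneous equation (r = -6 is a root of multiplicity 1), multiply the trial by t. Try q_p = A*t*exp(-6*t). Substituting into the equation and dividing by exp(-6*t) gives A = 1/10, so q_p = t*exp(-6*t)/10.
General solution: q = C1*exp(4*t) + C2*exp(-6*t) + t*exp(-6*t)/10.
Apply the initial conditions: q(0) = C1 + C2 = -5 and q'(0) = 1/10 - 6*C2 + 4*C1 = -4. Solving gives C1 = -341/100, C2 = -159/100.

q = -341*exp(4*t)/100 - 159*exp(-6*t)/100 + t*exp(-6*t)/10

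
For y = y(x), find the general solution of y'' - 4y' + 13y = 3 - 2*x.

y = 31/169 - 2*x/13 + C1*cos(3*x)*exp(2*x) + C2*exp(2*x)*sin(3*x)

Characteristic equation r² - 4r + 13 = 0 has discriminant (-4)² - 4·(13) = -36 < 0, so r = 2 ± 3i.
Hence y_h = C1*cos(3*x)*exp(2*x) + C2*exp(2*x)*sin(3*x).
For the particular solution try y_p = A0 + A1*x. Substituting and matching coefficients of each power of x gives A0 = 31/169, A1 = -2/13, so y_p = 31/169 - 2*x/13.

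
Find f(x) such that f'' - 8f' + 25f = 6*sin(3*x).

f = 3*sin(3*x)/26 + 9*cos(3*x)/52 + C1*cos(3*x)*exp(4*x) + C2*exp(4*x)*sin(3*x)

Characteristic equation r² - 8r + 25 = 0 has discriminant (-8)² - 4·(25) = -36 < 0, so r = 4 ± 3i.
Hence f_h = C1*cos(3*x)*exp(4*x) + C2*exp(4*x)*sin(3*x).
Try f_p = A*cos(3*x) + B*sin(3*x). Substituting and equating the coefficients of cos(3x) and sin(3x) gives A = 9/52, B = 3/26, so f_p = 3*sin(3*x)/26 + 9*cos(3*x)/52.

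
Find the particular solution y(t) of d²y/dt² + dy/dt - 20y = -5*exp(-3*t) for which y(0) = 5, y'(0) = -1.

Characteristic equation r² + r - 20 = 0 factors as (r + 5)(r - 4) = 0, so r = -5, 4.
Hence y_h = C1*exp(-5*t) + C2*exp(4*t).
Try y_p = A*exp(-3*t). Substituting into the equation and dividing by exp(-3*t) gives A = 5/14, so y_p = 5*exp(-3*t)/14.
General solution: y = 5*exp(-3*t)/14 + C1*exp(-5*t) + C2*exp(4*t).
Apply the initial conditions: y(0) = 5/14 + C1 + C2 = 5 and y'(0) = -15/14 - 5*C1 + 4*C2 = -1. Solving gives C1 = 37/18, C2 = 163/63.

y = 5*exp(-3*t)/14 + 37*exp(-5*t)/18 + 163*exp(4*t)/63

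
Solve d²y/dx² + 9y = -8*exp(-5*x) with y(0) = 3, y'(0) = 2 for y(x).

Characteristic equation r² + 9 = 0 has discriminant (0)² - 4·(9) = -36 < 0, so r = ± 3i.
Hence y_h = C1*cos(3*x) + C2*sin(3*x).
Try y_p = A*exp(-5*x). Substituting into the equation and dividing by exp(-5*x) gives A = -4/17, so y_p = -4*exp(-5*x)/17.
General solution: y = -4*exp(-5*x)/17 + C1*cos(3*x) + C2*sin(3*x).
Apply the initial conditions: y(0) = -4/17 + C1 = 3 and y'(0) = 20/17 + 3*C2 = 2. Solving gives C1 = 55/17, C2 = 14/51.

y = -4*exp(-5*x)/17 + 14*sin(3*x)/51 + 55*cos(3*x)/17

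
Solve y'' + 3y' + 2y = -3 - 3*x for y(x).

Characteristic equation r² + 3r + 2 = 0 factors as (r + 2)(r + 1) = 0, so r = -2, -1.
Hence y_h = C1*exp(-2*x) + C2*exp(-x).
For the particular solution try y_p = A0 + A1*x. Substituting and matching coefficients of each power of x gives A0 = 3/4, A1 = -3/2, so y_p = 3/4 - 3*x/2.

y = 3/4 - 3*x/2 + C1*exp(-2*x) + C2*exp(-x)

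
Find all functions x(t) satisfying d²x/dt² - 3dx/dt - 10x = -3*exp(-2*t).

x = C1*exp(-2*t) + C2*exp(5*t) + 3*t*exp(-2*t)/7

Characteristic equation r² - 3r - 10 = 0 factors as (r + 2)(r - 5) = 0, so r = -2, 5.
Hence x_h = C1*exp(-2*t) + C2*exp(5*t).
Since exp(-2*t) solves the homogeneous equation (r = -2 is a root of multiplicity 1), multiply the trial by t. Try x_p = A*t*exp(-2*t). Substituting into the equation and dividing by exp(-2*t) gives A = 3/7, so x_p = 3*t*exp(-2*t)/7.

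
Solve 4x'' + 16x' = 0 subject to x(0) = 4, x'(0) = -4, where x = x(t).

x = 3 + exp(-4*t)

Divide through by 4: x'' + 4x' = 0.
Characteristic equation r² + 4r = 0 factors as (r + 4)r = 0, so r = -4, 0.
Hence x_h = C1*exp(-4*t) + C2.
Apply the initial conditions: x(0) = C1 + C2 = 4 and x'(0) = -4*C1 = -4. Solving gives C1 = 1, C2 = 3.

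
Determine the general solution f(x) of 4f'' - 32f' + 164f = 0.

Divide through by 4: f'' - 8f' + 41f = 0.
Characteristic equation r² - 8r + 41 = 0 has discriminant (-8)² - 4·(41) = -100 < 0, so r = 4 ± 5i.
Hence f_h = C1*cos(5*x)*exp(4*x) + C2*exp(4*x)*sin(5*x).

f = C1*cos(5*x)*exp(4*x) + C2*exp(4*x)*sin(5*x)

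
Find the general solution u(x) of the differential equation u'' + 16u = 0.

Characteristic equation r² + 16 = 0 has discriminant (0)² - 4·(16) = -64 < 0, so r = ± 4i.
Hence u_h = C1*cos(4*x) + C2*sin(4*x).

u = C1*cos(4*x) + C2*sin(4*x)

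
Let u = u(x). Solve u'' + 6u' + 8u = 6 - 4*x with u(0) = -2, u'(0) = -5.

Characteristic equation r² + 6r + 8 = 0 factors as (r + 4)(r + 2) = 0, so r = -4, -2.
Hence u_h = C1*exp(-4*x) + C2*exp(-2*x).
For the particular solution try u_p = A0 + A1*x. Substituting and matching coefficients of each power of x gives A0 = 9/8, A1 = -1/2, so u_p = 9/8 - x/2.
General solution: u = 9/8 - x/2 + C1*exp(-4*x) + C2*exp(-2*x).
Apply the initial conditions: u(0) = 9/8 + C1 + C2 = -2 and u'(0) = -1/2 - 4*C1 - 2*C2 = -5. Solving gives C1 = 43/8, C2 = -17/2.

u = 9/8 - 17*exp(-2*x)/2 - x/2 + 43*exp(-4*x)/8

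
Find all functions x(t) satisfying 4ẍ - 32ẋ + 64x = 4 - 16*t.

Divide through by 4: x'' - 8x' + 16x = 1 - 4*t.
Characteristic equation r² - 8r + 16 = 0 has discriminant (-8)² - 4·(16) = 0, so r = 4 is a repeated root.
Hence x_h = (C1 + C2*t)*exp(4*t).
For the particular solution try x_p = A0 + A1*t. Substituting and matching coefficients of each power of t gives A0 = -1/16, A1 = -1/4, so x_p = -1/16 - t/4.

x = -1/16 - t/4 + C1*exp(4*t) + C2*t*exp(4*t)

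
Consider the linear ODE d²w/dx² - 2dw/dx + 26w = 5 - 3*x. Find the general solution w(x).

Characteristic equation r² - 2r + 26 = 0 has discriminant (-2)² - 4·(26) = -100 < 0, so r = 1 ± 5i.
Hence w_h = C1*cos(5*x)*exp(x) + C2*exp(x)*sin(5*x).
For the particular solution try w_p = A0 + A1*x. Substituting and matching coefficients of each power of x gives A0 = 31/169, A1 = -3/26, so w_p = 31/169 - 3*x/26.

w = 31/169 - 3*x/26 + C1*cos(5*x)*exp(x) + C2*exp(x)*sin(5*x)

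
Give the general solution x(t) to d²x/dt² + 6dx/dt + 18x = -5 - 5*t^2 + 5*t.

Characteristic equation r² + 6r + 18 = 0 has discriminant (6)² - 4·(18) = -36 < 0, so r = -3 ± 3i.
Hence x_h = C1*cos(3*t)*exp(-3*t) + C2*exp(-3*t)*sin(3*t).
For the particular solution try x_p = A0 + A1*t + A2*t^2. Substituting and matching coefficients of each power of t gives A0 = -65/162, A1 = 25/54, A2 = -5/18, so x_p = -65/162 - 5*t^2/18 + 25*t/54.

x = -65/162 - 5*t**2/18 + 25*t/54 + C1*cos(3*t)*exp(-3*t) + C2*exp(-3*t)*sin(3*t)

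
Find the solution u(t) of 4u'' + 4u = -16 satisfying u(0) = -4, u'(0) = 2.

Divide through by 4: u'' + u = -4.
Characteristic equation r² + 1 = 0 has discriminant (0)² - 4·(1) = -4 < 0, so r = ± i.
Hence u_h = C1*cos(t) + C2*sin(t).
For the particular solution try u_p = A0. Substituting and matching coefficients of each power of t gives A0 = -4, so u_p = -4.
General solution: u = -4 + C1*cos(t) + C2*sin(t).
Apply the initial conditions: u(0) = -4 + C1 = -4 and u'(0) = C2 = 2. Solving gives C1 = 0, C2 = 2.

u = -4 + 2*sin(t)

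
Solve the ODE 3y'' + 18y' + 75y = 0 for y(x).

y = C1*cos(4*x)*exp(-3*x) + C2*exp(-3*x)*sin(4*x)

Divide through by 3: y'' + 6y' + 25y = 0.
Characteristic equation r² + 6r + 25 = 0 has discriminant (6)² - 4·(25) = -64 < 0, so r = -3 ± 4i.
Hence y_h = C1*cos(4*x)*exp(-3*x) + C2*exp(-3*x)*sin(4*x).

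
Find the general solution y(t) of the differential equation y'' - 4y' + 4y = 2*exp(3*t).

Characteristic equation r² - 4r + 4 = 0 has discriminant (-4)² - 4·(4) = 0, so r = 2 is a repeated root.
Hence y_h = (C1 + C2*t)*exp(2*t).
Try y_p = A*exp(3*t). Substituting into the equation and dividing by exp(3*t) gives A = 2, so y_p = 2*exp(3*t).

y = 2*exp(3*t) + C1*exp(2*t) + C2*t*exp(2*t)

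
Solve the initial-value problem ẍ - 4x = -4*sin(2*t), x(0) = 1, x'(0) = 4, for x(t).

Characteristic equation r² - 4 = 0 factors as (r + 2)(r - 2) = 0, so r = -2, 2.
Hence x_h = C1*exp(-2*t) + C2*exp(2*t).
Try x_p = A*cos(2*t) + B*sin(2*t). Substituting and equating the coefficients of cos(2t) and sin(2t) gives A = 0, B = 1/2, so x_p = sin(2*t)/2.
General solution: x = sin(2*t)/2 + C1*exp(-2*t) + C2*exp(2*t).
Apply the initial conditions: x(0) = C1 + C2 = 1 and x'(0) = 1 - 2*C1 + 2*C2 = 4. Solving gives C1 = -1/4, C2 = 5/4.

x = sin(2*t)/2 - exp(-2*t)/4 + 5*exp(2*t)/4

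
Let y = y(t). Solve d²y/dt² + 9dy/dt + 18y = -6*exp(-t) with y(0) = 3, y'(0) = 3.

y = 8*exp(-3*t) - 22*exp(-6*t)/5 - 3*exp(-t)/5

Characteristic equation r² + 9r + 18 = 0 factors as (r + 6)(r + 3) = 0, so r = -6, -3.
Hence y_h = C1*exp(-6*t) + C2*exp(-3*t).
Try y_p = A*exp(-t). Substituting into the equation and dividing by exp(-t) gives A = -3/5, so y_p = -3*exp(-t)/5.
General solution: y = -3*exp(-t)/5 + C1*exp(-6*t) + C2*exp(-3*t).
Apply the initial conditions: y(0) = -3/5 + C1 + C2 = 3 and y'(0) = 3/5 - 6*C1 - 3*C2 = 3. Solving gives C1 = -22/5, C2 = 8.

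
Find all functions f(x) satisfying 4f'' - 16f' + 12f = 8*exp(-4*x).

f = 2*exp(-4*x)/35 + C1*exp(x) + C2*exp(3*x)

Divide through by 4: f'' - 4f' + 3f = 2*exp(-4*x).
Characteristic equation r² - 4r + 3 = 0 factors as (r - 1)(r - 3) = 0, so r = 1, 3.
Hence f_h = C1*exp(x) + C2*exp(3*x).
Try f_p = A*exp(-4*x). Substituting into the equation and dividing by exp(-4*x) gives A = 2/35, so f_p = 2*exp(-4*x)/35.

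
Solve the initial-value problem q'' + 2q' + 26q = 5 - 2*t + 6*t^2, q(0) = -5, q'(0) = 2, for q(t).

q = 805/4394 - 19*t/169 + 3*t**2/13 - 22775*cos(5*t)*exp(-t)/4394 - 13493*exp(-t)*sin(5*t)/21970

Characteristic equation r² + 2r + 26 = 0 has discriminant (2)² - 4·(26) = -100 < 0, so r = -1 ± 5i.
Hence q_h = C1*cos(5*t)*exp(-t) + C2*exp(-t)*sin(5*t).
For the particular solution try q_p = A0 + A1*t + A2*t^2. Substituting and matching coefficients of each power of t gives A0 = 805/4394, A1 = -19/169, A2 = 3/13, so q_p = 805/4394 - 19*t/169 + 3*t^2/13.
General solution: q = 805/4394 - 19*t/169 + 3*t^2/13 + C1*cos(5*t)*exp(-t) + C2*exp(-t)*sin(5*t).
Apply the initial conditions: q(0) = 805/4394 + C1 = -5 and q'(0) = -19/169 - C1 + 5*C2 = 2. Solving gives C1 = -22775/4394, C2 = -13493/21970.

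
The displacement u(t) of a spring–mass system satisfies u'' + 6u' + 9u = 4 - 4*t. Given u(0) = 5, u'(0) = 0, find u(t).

Characteristic equation r² + 6r + 9 = 0 has discriminant (6)² - 4·(9) = 0, so r = -3 is a repeated root.
Hence u_h = (C1 + C2*t)*exp(-3*t).
For the particular solution try u_p = A0 + A1*t. Substituting and matching coefficients of each power of t gives A0 = 20/27, A1 = -4/9, so u_p = 20/27 - 4*t/9.
General solution: u = 20/27 - 4*t/9 + C1*exp(-3*t) + C2*t*exp(-3*t).
Apply the initial conditions: u(0) = 20/27 + C1 = 5 and u'(0) = -4/9 + C2 - 3*C1 = 0. Solving gives C1 = 115/27, C2 = 119/9.

u = 20/27 - 4*t/9 + 115*exp(-3*t)/27 + 119*t*exp(-3*t)/9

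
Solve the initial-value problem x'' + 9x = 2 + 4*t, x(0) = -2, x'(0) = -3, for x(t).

x = 2/9 - 31*sin(3*t)/27 - 20*cos(3*t)/9 + 4*t/9

Characteristic equation r² + 9 = 0 has discriminant (0)² - 4·(9) = -36 < 0, so r = ± 3i.
Hence x_h = C1*cos(3*t) + C2*sin(3*t).
For the particular solution try x_p = A0 + A1*t. Substituting and matching coefficients of each power of t gives A0 = 2/9, A1 = 4/9, so x_p = 2/9 + 4*t/9.
General solution: x = 2/9 + 4*t/9 + C1*cos(3*t) + C2*sin(3*t).
Apply the initial conditions: x(0) = 2/9 + C1 = -2 and x'(0) = 4/9 + 3*C2 = -3. Solving gives C1 = -20/9, C2 = -31/27.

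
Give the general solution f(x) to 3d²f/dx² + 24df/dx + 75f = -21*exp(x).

Divide through by 3: f'' + 8f' + 25f = -7*exp(x).
Characteristic equation r² + 8r + 25 = 0 has discriminant (8)² - 4·(25) = -36 < 0, so r = -4 ± 3i.
Hence f_h = C1*cos(3*x)*exp(-4*x) + C2*exp(-4*x)*sin(3*x).
Try f_p = A*exp(x). Substituting into the equation and dividing by exp(x) gives A = -7/34, so f_p = -7*exp(x)/34.

f = -7*exp(x)/34 + C1*cos(3*x)*exp(-4*x) + C2*exp(-4*x)*sin(3*x)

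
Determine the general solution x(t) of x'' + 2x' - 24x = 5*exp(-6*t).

x = C1*exp(4*t) + C2*exp(-6*t) - t*exp(-6*t)/2

Characteristic equation r² + 2r - 24 = 0 factors as (r - 4)(r + 6) = 0, so r = 4, -6.
Hence x_h = C1*exp(4*t) + C2*exp(-6*t).
Since exp(-6*t) solves the homogeneous equation (r = -6 is a root of multiplicity 1), multiply the trial by t. Try x_p = A*t*exp(-6*t). Substituting into the equation and dividing by exp(-6*t) gives A = -1/2, so x_p = -t*exp(-6*t)/2.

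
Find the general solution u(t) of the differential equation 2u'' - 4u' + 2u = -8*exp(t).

u = C1*exp(t) - 2*t**2*exp(t) + C2*t*exp(t)

Divide through by 2: u'' - 2u' + u = -4*exp(t).
Characteristic equation r² - 2r + 1 = 0 has discriminant (-2)² - 4·(1) = 0, so r = 1 is a repeated root.
Hence u_h = (C1 + C2*t)*exp(t).
Since exp(t) solves the homogeneous equation (r = 1 is a root of multiplicity 2), multiply the trial by t^2. Try u_p = A*t^2*exp(t). Substituting into the equation and dividing by exp(t) gives A = -2, so u_p = -2*t^2*exp(t).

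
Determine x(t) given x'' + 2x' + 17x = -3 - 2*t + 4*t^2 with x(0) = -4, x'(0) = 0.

Characteristic equation r² + 2r + 17 = 0 has discriminant (2)² - 4·(17) = -64 < 0, so r = -1 ± 4i.
Hence x_h = C1*cos(4*t)*exp(-t) + C2*exp(-t)*sin(4*t).
For the particular solution try x_p = A0 + A1*t + A2*t^2. Substituting and matching coefficients of each power of t gives A0 = -903/4913, A1 = -50/289, A2 = 4/17, so x_p = -903/4913 - 50*t/289 + 4*t^2/17.
General solution: x = -903/4913 - 50*t/289 + 4*t^2/17 + C1*cos(4*t)*exp(-t) + C2*exp(-t)*sin(4*t).
Apply the initial conditions: x(0) = -903/4913 + C1 = -4 and x'(0) = -50/289 - C1 + 4*C2 = 0. Solving gives C1 = -18749/4913, C2 = -17899/19652.

x = -903/4913 - 50*t/289 + 4*t**2/17 - 18749*cos(4*t)*exp(-t)/4913 - 17899*exp(-t)*sin(4*t)/19652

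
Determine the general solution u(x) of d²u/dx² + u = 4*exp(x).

Characteristic equation r² + 1 = 0 has discriminant (0)² - 4·(1) = -4 < 0, so r = ± i.
Hence u_h = C1*cos(x) + C2*sin(x).
Try u_p = A*exp(x). Substituting into the equation and dividing by exp(x) gives A = 2, so u_p = 2*exp(x).

u = 2*exp(x) + C1*cos(x) + C2*sin(x)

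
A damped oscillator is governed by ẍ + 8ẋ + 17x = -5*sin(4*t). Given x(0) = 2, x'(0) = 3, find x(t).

Characteristic equation r² + 8r + 17 = 0 has discriminant (8)² - 4·(17) = -4 < 0, so r = -4 ± i.
Hence x_h = C1*cos(t)*exp(-4*t) + C2*exp(-4*t)*sin(t).
Try x_p = A*cos(4*t) + B*sin(4*t). Substituting and equating the coefficients of cos(4t) and sin(4t) gives A = 32/205, B = -1/205, so x_p = -sin(4*t)/205 + 32*cos(4*t)/205.
General solution: x = -sin(4*t)/205 + 32*cos(4*t)/205 + C1*cos(t)*exp(-4*t) + C2*exp(-4*t)*sin(t).
Apply the initial conditions: x(0) = 32/205 + C1 = 2 and x'(0) = -4/205 + C2 - 4*C1 = 3. Solving gives C1 = 378/205, C2 = 2131/205.

x = -sin(4*t)/205 + 32*cos(4*t)/205 + 378*cos(t)*exp(-4*t)/205 + 2131*exp(-4*t)*sin(t)/205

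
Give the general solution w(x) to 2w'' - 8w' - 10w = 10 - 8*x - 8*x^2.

w = -37/125 - 12*x/25 + 4*x**2/5 + C1*exp(-x) + C2*exp(5*x)

Divide through by 2: w'' - 4w' - 5w = 5 - 4*x - 4*x^2.
Characteristic equation r² - 4r - 5 = 0 factors as (r + 1)(r - 5) = 0, so r = -1, 5.
Hence w_h = C1*exp(-x) + C2*exp(5*x).
For the particular solution try w_p = A0 + A1*x + A2*x^2. Substituting and matching coefficients of each power of x gives A0 = -37/125, A1 = -12/25, A2 = 4/5, so w_p = -37/125 - 12*x/25 + 4*x^2/5.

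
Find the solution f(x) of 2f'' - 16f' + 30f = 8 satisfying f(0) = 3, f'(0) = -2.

Divide through by 2: f'' - 8f' + 15f = 4.
Characteristic equation r² - 8r + 15 = 0 factors as (r - 5)(r - 3) = 0, so r = 5, 3.
Hence f_h = C1*exp(5*x) + C2*exp(3*x).
For the particular solution try f_p = A0. Substituting and matching coefficients of each power of x gives A0 = 4/15, so f_p = 4/15.
General solution: f = 4/15 + C1*exp(5*x) + C2*exp(3*x).
Apply the initial conditions: f(0) = 4/15 + C1 + C2 = 3 and f'(0) = 3*C2 + 5*C1 = -2. Solving gives C1 = -51/10, C2 = 47/6.

f = 4/15 - 51*exp(5*x)/10 + 47*exp(3*x)/6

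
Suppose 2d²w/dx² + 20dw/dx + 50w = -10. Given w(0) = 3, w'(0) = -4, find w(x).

w = -1/5 + 16*exp(-5*x)/5 + 12*x*exp(-5*x)

Divide through by 2: w'' + 10w' + 25w = -5.
Characteristic equation r² + 10r + 25 = 0 has discriminant (10)² - 4·(25) = 0, so r = -5 is a repeated root.
Hence w_h = (C1 + C2*x)*exp(-5*x).
For the particular solution try w_p = A0. Substituting and matching coefficients of each power of x gives A0 = -1/5, so w_p = -1/5.
General solution: w = -1/5 + C1*exp(-5*x) + C2*x*exp(-5*x).
Apply the initial conditions: w(0) = -1/5 + C1 = 3 and w'(0) = C2 - 5*C1 = -4. Solving gives C1 = 16/5, C2 = 12.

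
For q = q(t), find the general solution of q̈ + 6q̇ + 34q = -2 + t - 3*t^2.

q = -316/4913 - 3*t**2/34 + 35*t/578 + C1*cos(5*t)*exp(-3*t) + C2*exp(-3*t)*sin(5*t)

Characteristic equation r² + 6r + 34 = 0 has discriminant (6)² - 4·(34) = -100 < 0, so r = -3 ± 5i.
Hence q_h = C1*cos(5*t)*exp(-3*t) + C2*exp(-3*t)*sin(5*t).
For the particular solution try q_p = A0 + A1*t + A2*t^2. Substituting and matching coefficients of each power of t gives A0 = -316/4913, A1 = 35/578, A2 = -3/34, so q_p = -316/4913 - 3*t^2/34 + 35*t/578.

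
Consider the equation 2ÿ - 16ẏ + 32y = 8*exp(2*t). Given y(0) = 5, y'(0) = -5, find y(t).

Divide through by 2: y'' - 8y' + 16y = 4*exp(2*t).
Characteristic equation r² - 8r + 16 = 0 has discriminant (-8)² - 4·(16) = 0, so r = 4 is a repeated root.
Hence y_h = (C1 + C2*t)*exp(4*t).
Try y_p = A*exp(2*t). Substituting into the equation and dividing by exp(2*t) gives A = 1, so y_p = exp(2*t).
General solution: y = C1*exp(4*t) + C2*t*exp(4*t) + exp(2*t).
Apply the initial conditions: y(0) = 1 + C1 = 5 and y'(0) = 2 + C2 + 4*C1 = -5. Solving gives C1 = 4, C2 = -23.

y = 4*exp(4*t) - 23*t*exp(4*t) + exp(2*t)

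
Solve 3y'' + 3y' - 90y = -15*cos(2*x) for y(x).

y = -sin(2*x)/116 + 17*cos(2*x)/116 + C1*exp(5*x) + C2*exp(-6*x)

Divide through by 3: y'' + y' - 30y = -5*cos(2*x).
Characteristic equation r² + r - 30 = 0 factors as (r - 5)(r + 6) = 0, so r = 5, -6.
Hence y_h = C1*exp(5*x) + C2*exp(-6*x).
Try y_p = A*cos(2*x) + B*sin(2*x). Substituting and equating the coefficients of cos(2x) and sin(2x) gives A = 17/116, B = -1/116, so y_p = -sin(2*x)/116 + 17*cos(2*x)/116.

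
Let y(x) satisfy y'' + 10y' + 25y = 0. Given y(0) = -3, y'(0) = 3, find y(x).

Characteristic equation r² + 10r + 25 = 0 has discriminant (10)² - 4·(25) = 0, so r = -5 is a repeated root.
Hence y_h = (C1 + C2*x)*exp(-5*x).
Apply the initial conditions: y(0) = C1 = -3 and y'(0) = C2 - 5*C1 = 3. Solving gives C1 = -3, C2 = -12.

y = -3*exp(-5*x) - 12*x*exp(-5*x)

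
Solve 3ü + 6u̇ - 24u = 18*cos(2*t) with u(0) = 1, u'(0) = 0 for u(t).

u = -9*cos(2*t)/20 + 3*sin(2*t)/20 + 8*exp(-4*t)/15 + 11*exp(2*t)/12

Divide through by 3: u'' + 2u' - 8u = 6*cos(2*t).
Characteristic equation r² + 2r - 8 = 0 factors as (r + 4)(r - 2) = 0, so r = -4, 2.
Hence u_h = C1*exp(-4*t) + C2*exp(2*t).
Try u_p = A*cos(2*t) + B*sin(2*t). Substituting and equating the coefficients of cos(2t) and sin(2t) gives A = -9/20, B = 3/20, so u_p = -9*cos(2*t)/20 + 3*sin(2*t)/20.
General solution: u = -9*cos(2*t)/20 + 3*sin(2*t)/20 + C1*exp(-4*t) + C2*exp(2*t).
Apply the initial conditions: u(0) = -9/20 + C1 + C2 = 1 and u'(0) = 3/10 - 4*C1 + 2*C2 = 0. Solving gives C1 = 8/15, C2 = 11/12.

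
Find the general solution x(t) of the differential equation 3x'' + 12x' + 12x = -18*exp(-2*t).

Divide through by 3: x'' + 4x' + 4x = -6*exp(-2*t).
Characteristic equation r² + 4r + 4 = 0 has discriminant (4)² - 4·(4) = 0, so r = -2 is a repeated root.
Hence x_h = (C1 + C2*t)*exp(-2*t).
Since exp(-2*t) solves the homogeneous equation (r = -2 is a root of multiplicity 2), multiply the trial by t^2. Try x_p = A*t^2*exp(-2*t). Substituting into the equation and dividing by exp(-2*t) gives A = -3, so x_p = -3*t^2*exp(-2*t).

x = C1*exp(-2*t) - 3*t**2*exp(-2*t) + C2*t*exp(-2*t)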